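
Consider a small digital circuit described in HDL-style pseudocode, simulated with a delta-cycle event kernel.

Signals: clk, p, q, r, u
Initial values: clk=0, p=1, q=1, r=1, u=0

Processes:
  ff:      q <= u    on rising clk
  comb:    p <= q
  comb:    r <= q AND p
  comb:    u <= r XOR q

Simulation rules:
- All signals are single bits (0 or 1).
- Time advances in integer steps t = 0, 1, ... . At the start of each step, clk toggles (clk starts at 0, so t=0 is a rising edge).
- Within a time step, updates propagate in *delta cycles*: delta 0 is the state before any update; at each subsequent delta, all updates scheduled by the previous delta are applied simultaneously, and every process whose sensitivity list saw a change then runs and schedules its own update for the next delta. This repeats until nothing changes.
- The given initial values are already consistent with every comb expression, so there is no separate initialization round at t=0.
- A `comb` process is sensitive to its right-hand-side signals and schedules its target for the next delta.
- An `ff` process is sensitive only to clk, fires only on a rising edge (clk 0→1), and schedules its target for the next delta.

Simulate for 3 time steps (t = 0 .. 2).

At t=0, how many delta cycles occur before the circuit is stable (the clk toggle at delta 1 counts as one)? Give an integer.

t=0 Δ0: r=1 p=1 u=0 q=1 clk=0
  Δ1: clk:0→1
  Δ2: q:1→0
  Δ3: r:1→0, p:1→0, u:0→1
  Δ4: u:1→0
  (4Δ to stable)
t=1 Δ0: r=0 p=0 u=0 q=0 clk=1
  Δ1: clk:1→0
  (1Δ to stable)
t=2 Δ0: r=0 p=0 u=0 q=0 clk=0
  Δ1: clk:0→1
  (1Δ to stable)

4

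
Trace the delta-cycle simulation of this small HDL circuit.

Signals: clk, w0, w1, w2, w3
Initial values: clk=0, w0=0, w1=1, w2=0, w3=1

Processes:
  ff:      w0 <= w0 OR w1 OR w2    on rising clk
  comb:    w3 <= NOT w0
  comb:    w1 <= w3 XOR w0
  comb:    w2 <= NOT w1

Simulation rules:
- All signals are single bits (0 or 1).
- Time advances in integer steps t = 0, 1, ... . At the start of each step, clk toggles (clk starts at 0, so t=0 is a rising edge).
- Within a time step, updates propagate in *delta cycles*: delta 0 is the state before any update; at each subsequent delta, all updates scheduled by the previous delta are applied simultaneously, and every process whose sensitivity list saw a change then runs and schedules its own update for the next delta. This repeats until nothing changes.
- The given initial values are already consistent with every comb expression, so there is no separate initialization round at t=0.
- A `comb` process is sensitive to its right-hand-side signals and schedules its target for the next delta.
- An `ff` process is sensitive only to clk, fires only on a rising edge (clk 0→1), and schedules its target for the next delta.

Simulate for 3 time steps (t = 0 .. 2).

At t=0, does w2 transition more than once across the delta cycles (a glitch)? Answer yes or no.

t=0 Δ0: w0=0 clk=0 w1=1 w3=1 w2=0
  Δ1: clk:0→1
  Δ2: w0:0→1
  Δ3: w1:1→0, w3:1→0
  Δ4: w1:0→1, w2:0→1
  Δ5: w2:1→0
  (5Δ to stable)
t=1 Δ0: w0=1 clk=1 w1=1 w3=0 w2=0
  Δ1: clk:1→0
  (1Δ to stable)
t=2 Δ0: w0=1 clk=0 w1=1 w3=0 w2=0
  Δ1: clk:0→1
  (1Δ to stable)

yes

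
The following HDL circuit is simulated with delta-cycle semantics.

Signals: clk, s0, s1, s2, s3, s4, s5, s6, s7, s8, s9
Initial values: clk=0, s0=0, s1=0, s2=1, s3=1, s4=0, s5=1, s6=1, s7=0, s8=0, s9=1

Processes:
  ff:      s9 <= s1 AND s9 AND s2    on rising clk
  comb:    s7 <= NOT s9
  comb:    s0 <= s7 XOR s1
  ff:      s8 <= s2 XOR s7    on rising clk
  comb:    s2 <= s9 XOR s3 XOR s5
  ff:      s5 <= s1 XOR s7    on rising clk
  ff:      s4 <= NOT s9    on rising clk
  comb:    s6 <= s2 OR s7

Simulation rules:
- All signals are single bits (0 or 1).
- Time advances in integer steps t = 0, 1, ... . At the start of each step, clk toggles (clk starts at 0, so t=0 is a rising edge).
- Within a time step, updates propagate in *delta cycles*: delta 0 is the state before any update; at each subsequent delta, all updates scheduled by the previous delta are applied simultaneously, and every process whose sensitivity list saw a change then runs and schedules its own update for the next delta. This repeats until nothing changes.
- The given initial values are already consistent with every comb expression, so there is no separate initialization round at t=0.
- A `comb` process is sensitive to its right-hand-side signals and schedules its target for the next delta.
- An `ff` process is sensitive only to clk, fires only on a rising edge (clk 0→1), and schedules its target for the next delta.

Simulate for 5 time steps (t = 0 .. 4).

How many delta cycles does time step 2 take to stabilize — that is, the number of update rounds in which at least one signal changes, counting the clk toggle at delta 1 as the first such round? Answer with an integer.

3

t=0 Δ0: s9=1 s7=0 s0=0 clk=0 s1=0 s6=1 s2=1 s8=0 s5=1 s4=0 s3=1
  Δ1: clk:0→1
  Δ2: s9:1→0, s8:0→1, s5:1→0
  Δ3: s7:0→1
  Δ4: s0:0→1
  (4Δ to stable)
t=1 Δ0: s9=0 s7=1 s0=1 clk=1 s1=0 s6=1 s2=1 s8=1 s5=0 s4=0 s3=1
  Δ1: clk:1→0
  (1Δ to stable)
t=2 Δ0: s9=0 s7=1 s0=1 clk=0 s1=0 s6=1 s2=1 s8=1 s5=0 s4=0 s3=1
  Δ1: clk:0→1
  Δ2: s8:1→0, s5:0→1, s4:0→1
  Δ3: s2:1→0
  (3Δ to stable)
t=3 Δ0: s9=0 s7=1 s0=1 clk=1 s1=0 s6=1 s2=0 s8=0 s5=1 s4=1 s3=1
  Δ1: clk:1→0
  (1Δ to stable)
t=4 Δ0: s9=0 s7=1 s0=1 clk=0 s1=0 s6=1 s2=0 s8=0 s5=1 s4=1 s3=1
  Δ1: clk:0→1
  Δ2: s8:0→1
  (2Δ to stable)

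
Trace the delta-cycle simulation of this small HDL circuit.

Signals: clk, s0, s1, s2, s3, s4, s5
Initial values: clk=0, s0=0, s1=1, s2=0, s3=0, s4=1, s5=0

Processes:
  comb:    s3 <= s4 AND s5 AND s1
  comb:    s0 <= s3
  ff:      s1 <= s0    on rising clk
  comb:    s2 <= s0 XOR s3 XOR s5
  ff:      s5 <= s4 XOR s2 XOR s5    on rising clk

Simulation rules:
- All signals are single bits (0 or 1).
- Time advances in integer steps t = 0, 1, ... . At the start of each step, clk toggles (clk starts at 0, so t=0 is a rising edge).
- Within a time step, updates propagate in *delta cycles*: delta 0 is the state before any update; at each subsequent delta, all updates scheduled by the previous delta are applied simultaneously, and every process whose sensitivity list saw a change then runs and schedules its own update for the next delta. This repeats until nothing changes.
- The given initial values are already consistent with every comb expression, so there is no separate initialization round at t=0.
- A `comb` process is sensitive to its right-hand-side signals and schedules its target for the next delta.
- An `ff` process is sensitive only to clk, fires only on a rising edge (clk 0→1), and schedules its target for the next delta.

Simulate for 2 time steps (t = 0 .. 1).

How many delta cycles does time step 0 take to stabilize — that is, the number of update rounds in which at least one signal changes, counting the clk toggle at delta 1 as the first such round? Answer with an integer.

3

t=0 Δ0: s4=1 s0=0 s1=1 s2=0 s5=0 clk=0 s3=0
  Δ1: clk:0→1
  Δ2: s1:1→0, s5:0→1
  Δ3: s2:0→1
  (3Δ to stable)
t=1 Δ0: s4=1 s0=0 s1=0 s2=1 s5=1 clk=1 s3=0
  Δ1: clk:1→0
  (1Δ to stable)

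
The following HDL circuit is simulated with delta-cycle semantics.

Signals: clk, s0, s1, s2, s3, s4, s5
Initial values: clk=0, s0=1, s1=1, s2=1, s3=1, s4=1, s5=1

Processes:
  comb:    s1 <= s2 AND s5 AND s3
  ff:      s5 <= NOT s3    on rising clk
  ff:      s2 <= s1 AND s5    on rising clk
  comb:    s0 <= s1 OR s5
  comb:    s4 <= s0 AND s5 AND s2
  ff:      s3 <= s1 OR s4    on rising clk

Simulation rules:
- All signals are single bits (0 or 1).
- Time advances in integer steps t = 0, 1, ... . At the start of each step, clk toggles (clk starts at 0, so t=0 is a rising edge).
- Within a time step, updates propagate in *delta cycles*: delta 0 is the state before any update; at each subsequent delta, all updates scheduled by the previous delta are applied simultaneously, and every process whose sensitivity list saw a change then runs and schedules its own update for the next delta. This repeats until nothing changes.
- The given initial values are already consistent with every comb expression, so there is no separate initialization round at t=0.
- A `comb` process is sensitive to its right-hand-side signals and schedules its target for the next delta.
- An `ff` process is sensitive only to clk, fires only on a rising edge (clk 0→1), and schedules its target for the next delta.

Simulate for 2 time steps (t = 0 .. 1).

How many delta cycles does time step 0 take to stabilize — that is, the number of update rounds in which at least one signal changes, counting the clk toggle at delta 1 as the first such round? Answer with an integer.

[bits: s5,s3,s4,s2,s0,s1,clk]
t=0: Δ0=1111110 Δ1=1111111 Δ2=0111111 Δ3=0101101 Δ4=0101001 | 4Δ
t=1: Δ0=0101001 Δ1=0101000 | 1Δ

4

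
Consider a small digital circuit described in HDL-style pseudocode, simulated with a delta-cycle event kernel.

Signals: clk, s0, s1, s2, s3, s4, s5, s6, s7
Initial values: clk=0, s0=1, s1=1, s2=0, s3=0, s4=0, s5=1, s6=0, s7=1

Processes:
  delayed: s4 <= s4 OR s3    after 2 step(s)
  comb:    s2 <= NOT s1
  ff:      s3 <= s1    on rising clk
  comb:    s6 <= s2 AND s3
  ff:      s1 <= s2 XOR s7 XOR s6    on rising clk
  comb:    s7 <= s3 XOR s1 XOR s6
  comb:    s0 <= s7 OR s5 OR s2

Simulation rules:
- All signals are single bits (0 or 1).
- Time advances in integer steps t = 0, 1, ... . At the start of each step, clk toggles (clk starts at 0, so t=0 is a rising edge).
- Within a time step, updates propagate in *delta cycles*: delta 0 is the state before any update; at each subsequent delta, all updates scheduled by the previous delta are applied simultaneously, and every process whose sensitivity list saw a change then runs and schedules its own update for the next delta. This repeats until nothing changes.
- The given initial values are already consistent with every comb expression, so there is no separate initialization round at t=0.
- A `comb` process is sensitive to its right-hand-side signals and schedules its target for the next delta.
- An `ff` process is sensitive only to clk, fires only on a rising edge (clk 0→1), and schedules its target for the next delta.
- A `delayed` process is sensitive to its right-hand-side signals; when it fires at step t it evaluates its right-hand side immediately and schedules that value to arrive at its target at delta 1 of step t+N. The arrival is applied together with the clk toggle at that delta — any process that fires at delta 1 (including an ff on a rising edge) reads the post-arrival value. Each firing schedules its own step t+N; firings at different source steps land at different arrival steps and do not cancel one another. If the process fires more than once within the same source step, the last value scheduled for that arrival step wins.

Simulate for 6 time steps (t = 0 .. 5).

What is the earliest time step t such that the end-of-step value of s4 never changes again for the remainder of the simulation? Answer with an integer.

t0.Δ0 s1=1 s2=0 s0=1 s4=0 s3=0 s6=0 clk=0 s5=1 s7=1
t0.Δ1 s1=1 s2=0 s0=1 s4=0 s3=0 s6=0 clk=1 s5=1 s7=1
t0.Δ2 s1=1 s2=0 s0=1 s4=0 s3=1 s6=0 clk=1 s5=1 s7=1
t0.Δ3 s1=1 s2=0 s0=1 s4=0 s3=1 s6=0 clk=1 s5=1 s7=0
t1.Δ0 s1=1 s2=0 s0=1 s4=0 s3=1 s6=0 clk=1 s5=1 s7=0
t1.Δ1 s1=1 s2=0 s0=1 s4=0 s3=1 s6=0 clk=0 s5=1 s7=0
t2.Δ0 s1=1 s2=0 s0=1 s4=0 s3=1 s6=0 clk=0 s5=1 s7=0
t2.Δ1 s1=1 s2=0 s0=1 s4=1 s3=1 s6=0 clk=1 s5=1 s7=0
t2.Δ2 s1=0 s2=0 s0=1 s4=1 s3=1 s6=0 clk=1 s5=1 s7=0
t2.Δ3 s1=0 s2=1 s0=1 s4=1 s3=1 s6=0 clk=1 s5=1 s7=1
t2.Δ4 s1=0 s2=1 s0=1 s4=1 s3=1 s6=1 clk=1 s5=1 s7=1
t2.Δ5 s1=0 s2=1 s0=1 s4=1 s3=1 s6=1 clk=1 s5=1 s7=0
t3.Δ0 s1=0 s2=1 s0=1 s4=1 s3=1 s6=1 clk=1 s5=1 s7=0
t3.Δ1 s1=0 s2=1 s0=1 s4=1 s3=1 s6=1 clk=0 s5=1 s7=0
t4.Δ0 s1=0 s2=1 s0=1 s4=1 s3=1 s6=1 clk=0 s5=1 s7=0
t4.Δ1 s1=0 s2=1 s0=1 s4=1 s3=1 s6=1 clk=1 s5=1 s7=0
t4.Δ2 s1=0 s2=1 s0=1 s4=1 s3=0 s6=1 clk=1 s5=1 s7=0
t4.Δ3 s1=0 s2=1 s0=1 s4=1 s3=0 s6=0 clk=1 s5=1 s7=1
t4.Δ4 s1=0 s2=1 s0=1 s4=1 s3=0 s6=0 clk=1 s5=1 s7=0
t5.Δ0 s1=0 s2=1 s0=1 s4=1 s3=0 s6=0 clk=1 s5=1 s7=0
t5.Δ1 s1=0 s2=1 s0=1 s4=1 s3=0 s6=0 clk=0 s5=1 s7=0

2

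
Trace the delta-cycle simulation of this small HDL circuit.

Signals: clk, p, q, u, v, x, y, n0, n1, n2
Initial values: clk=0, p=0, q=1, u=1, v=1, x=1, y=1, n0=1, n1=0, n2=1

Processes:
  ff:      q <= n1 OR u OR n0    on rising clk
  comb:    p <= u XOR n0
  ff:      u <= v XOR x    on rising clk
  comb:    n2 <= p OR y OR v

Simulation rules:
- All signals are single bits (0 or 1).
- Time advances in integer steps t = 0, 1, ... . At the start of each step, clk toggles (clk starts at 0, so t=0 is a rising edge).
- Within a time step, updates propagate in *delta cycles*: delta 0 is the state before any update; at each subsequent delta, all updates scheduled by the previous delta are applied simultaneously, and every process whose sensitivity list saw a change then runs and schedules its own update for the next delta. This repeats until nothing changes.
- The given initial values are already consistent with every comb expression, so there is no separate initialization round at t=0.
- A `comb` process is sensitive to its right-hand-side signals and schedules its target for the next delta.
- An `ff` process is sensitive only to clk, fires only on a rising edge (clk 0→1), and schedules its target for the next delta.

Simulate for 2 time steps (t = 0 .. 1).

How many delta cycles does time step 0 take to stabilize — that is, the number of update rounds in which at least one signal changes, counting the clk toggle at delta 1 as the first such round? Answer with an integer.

3

t0.Δ0 n1=0 u=1 n0=1 v=1 q=1 n2=1 p=0 x=1 clk=0 y=1
t0.Δ1 n1=0 u=1 n0=1 v=1 q=1 n2=1 p=0 x=1 clk=1 y=1
t0.Δ2 n1=0 u=0 n0=1 v=1 q=1 n2=1 p=0 x=1 clk=1 y=1
t0.Δ3 n1=0 u=0 n0=1 v=1 q=1 n2=1 p=1 x=1 clk=1 y=1
t1.Δ0 n1=0 u=0 n0=1 v=1 q=1 n2=1 p=1 x=1 clk=1 y=1
t1.Δ1 n1=0 u=0 n0=1 v=1 q=1 n2=1 p=1 x=1 clk=0 y=1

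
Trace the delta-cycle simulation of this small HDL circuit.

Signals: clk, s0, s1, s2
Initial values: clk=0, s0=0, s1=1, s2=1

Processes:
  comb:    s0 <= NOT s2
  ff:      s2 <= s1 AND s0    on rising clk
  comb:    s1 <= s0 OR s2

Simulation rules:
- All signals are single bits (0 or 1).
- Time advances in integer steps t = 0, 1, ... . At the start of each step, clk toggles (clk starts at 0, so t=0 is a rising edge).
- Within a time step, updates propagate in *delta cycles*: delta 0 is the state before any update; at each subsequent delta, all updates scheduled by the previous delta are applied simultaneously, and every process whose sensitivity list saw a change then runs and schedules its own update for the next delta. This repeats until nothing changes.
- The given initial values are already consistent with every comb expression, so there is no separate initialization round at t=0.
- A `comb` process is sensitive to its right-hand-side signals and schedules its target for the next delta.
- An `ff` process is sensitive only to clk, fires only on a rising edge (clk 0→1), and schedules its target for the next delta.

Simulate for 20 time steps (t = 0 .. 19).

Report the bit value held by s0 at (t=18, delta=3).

0

t=0 Δ0: s0=0 s1=1 clk=0 s2=1
  Δ1: clk:0→1
  Δ2: s2:1→0
  Δ3: s0:0→1, s1:1→0
  Δ4: s1:0→1
  (4Δ to stable)
t=1 Δ0: s0=1 s1=1 clk=1 s2=0
  Δ1: clk:1→0
  (1Δ to stable)
t=2 Δ0: s0=1 s1=1 clk=0 s2=0
  Δ1: clk:0→1
  Δ2: s2:0→1
  Δ3: s0:1→0
  (3Δ to stable)
t=3 Δ0: s0=0 s1=1 clk=1 s2=1
  Δ1: clk:1→0
  (1Δ to stable)
t=4 Δ0: s0=0 s1=1 clk=0 s2=1
  Δ1: clk:0→1
  Δ2: s2:1→0
  Δ3: s0:0→1, s1:1→0
  Δ4: s1:0→1
  (4Δ to stable)
t=5 Δ0: s0=1 s1=1 clk=1 s2=0
  Δ1: clk:1→0
  (1Δ to stable)
t=6 Δ0: s0=1 s1=1 clk=0 s2=0
  Δ1: clk:0→1
  Δ2: s2:0→1
  Δ3: s0:1→0
  (3Δ to stable)
t=7 Δ0: s0=0 s1=1 clk=1 s2=1
  Δ1: clk:1→0
  (1Δ to stable)
t=8 Δ0: s0=0 s1=1 clk=0 s2=1
  Δ1: clk:0→1
  Δ2: s2:1→0
  Δ3: s0:0→1, s1:1→0
  Δ4: s1:0→1
  (4Δ to stable)
t=9 Δ0: s0=1 s1=1 clk=1 s2=0
  Δ1: clk:1→0
  (1Δ to stable)
t=10 Δ0: s0=1 s1=1 clk=0 s2=0
  Δ1: clk:0→1
  Δ2: s2:0→1
  Δ3: s0:1→0
  (3Δ to stable)
t=11 Δ0: s0=0 s1=1 clk=1 s2=1
  Δ1: clk:1→0
  (1Δ to stable)
t=12 Δ0: s0=0 s1=1 clk=0 s2=1
  Δ1: clk:0→1
  Δ2: s2:1→0
  Δ3: s0:0→1, s1:1→0
  Δ4: s1:0→1
  (4Δ to stable)
t=13 Δ0: s0=1 s1=1 clk=1 s2=0
  Δ1: clk:1→0
  (1Δ to stable)
t=14 Δ0: s0=1 s1=1 clk=0 s2=0
  Δ1: clk:0→1
  Δ2: s2:0→1
  Δ3: s0:1→0
  (3Δ to stable)
t=15 Δ0: s0=0 s1=1 clk=1 s2=1
  Δ1: clk:1→0
  (1Δ to stable)
t=16 Δ0: s0=0 s1=1 clk=0 s2=1
  Δ1: clk:0→1
  Δ2: s2:1→0
  Δ3: s0:0→1, s1:1→0
  Δ4: s1:0→1
  (4Δ to stable)
t=17 Δ0: s0=1 s1=1 clk=1 s2=0
  Δ1: clk:1→0
  (1Δ to stable)
t=18 Δ0: s0=1 s1=1 clk=0 s2=0
  Δ1: clk:0→1
  Δ2: s2:0→1
  Δ3: s0:1→0
  (3Δ to stable)
t=19 Δ0: s0=0 s1=1 clk=1 s2=1
  Δ1: clk:1→0
  (1Δ to stable)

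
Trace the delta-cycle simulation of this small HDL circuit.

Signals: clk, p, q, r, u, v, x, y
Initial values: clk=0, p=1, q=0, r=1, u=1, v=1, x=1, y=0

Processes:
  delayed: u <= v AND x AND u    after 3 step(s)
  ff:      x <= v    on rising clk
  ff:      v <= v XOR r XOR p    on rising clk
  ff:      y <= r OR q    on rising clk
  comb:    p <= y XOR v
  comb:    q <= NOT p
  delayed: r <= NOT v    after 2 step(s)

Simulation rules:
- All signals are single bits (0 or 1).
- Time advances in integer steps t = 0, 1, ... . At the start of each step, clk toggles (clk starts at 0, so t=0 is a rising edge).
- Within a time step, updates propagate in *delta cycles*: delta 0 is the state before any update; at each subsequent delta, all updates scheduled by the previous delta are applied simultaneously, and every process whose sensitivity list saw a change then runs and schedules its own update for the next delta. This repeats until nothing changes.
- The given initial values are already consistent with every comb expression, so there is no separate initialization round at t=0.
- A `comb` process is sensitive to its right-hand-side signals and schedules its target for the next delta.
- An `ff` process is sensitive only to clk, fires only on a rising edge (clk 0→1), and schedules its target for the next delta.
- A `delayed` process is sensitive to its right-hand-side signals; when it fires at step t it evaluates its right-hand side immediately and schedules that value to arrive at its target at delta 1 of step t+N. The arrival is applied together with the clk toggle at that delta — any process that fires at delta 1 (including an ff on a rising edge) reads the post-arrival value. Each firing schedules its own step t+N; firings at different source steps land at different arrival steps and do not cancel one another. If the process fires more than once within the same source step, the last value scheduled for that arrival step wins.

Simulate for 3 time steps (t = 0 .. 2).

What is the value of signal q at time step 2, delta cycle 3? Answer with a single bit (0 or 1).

1

t0.Δ0 p=1 v=1 q=0 r=1 u=1 y=0 x=1 clk=0
t0.Δ1 p=1 v=1 q=0 r=1 u=1 y=0 x=1 clk=1
t0.Δ2 p=1 v=1 q=0 r=1 u=1 y=1 x=1 clk=1
t0.Δ3 p=0 v=1 q=0 r=1 u=1 y=1 x=1 clk=1
t0.Δ4 p=0 v=1 q=1 r=1 u=1 y=1 x=1 clk=1
t1.Δ0 p=0 v=1 q=1 r=1 u=1 y=1 x=1 clk=1
t1.Δ1 p=0 v=1 q=1 r=1 u=1 y=1 x=1 clk=0
t2.Δ0 p=0 v=1 q=1 r=1 u=1 y=1 x=1 clk=0
t2.Δ1 p=0 v=1 q=1 r=1 u=1 y=1 x=1 clk=1
t2.Δ2 p=0 v=0 q=1 r=1 u=1 y=1 x=1 clk=1
t2.Δ3 p=1 v=0 q=1 r=1 u=1 y=1 x=1 clk=1
t2.Δ4 p=1 v=0 q=0 r=1 u=1 y=1 x=1 clk=1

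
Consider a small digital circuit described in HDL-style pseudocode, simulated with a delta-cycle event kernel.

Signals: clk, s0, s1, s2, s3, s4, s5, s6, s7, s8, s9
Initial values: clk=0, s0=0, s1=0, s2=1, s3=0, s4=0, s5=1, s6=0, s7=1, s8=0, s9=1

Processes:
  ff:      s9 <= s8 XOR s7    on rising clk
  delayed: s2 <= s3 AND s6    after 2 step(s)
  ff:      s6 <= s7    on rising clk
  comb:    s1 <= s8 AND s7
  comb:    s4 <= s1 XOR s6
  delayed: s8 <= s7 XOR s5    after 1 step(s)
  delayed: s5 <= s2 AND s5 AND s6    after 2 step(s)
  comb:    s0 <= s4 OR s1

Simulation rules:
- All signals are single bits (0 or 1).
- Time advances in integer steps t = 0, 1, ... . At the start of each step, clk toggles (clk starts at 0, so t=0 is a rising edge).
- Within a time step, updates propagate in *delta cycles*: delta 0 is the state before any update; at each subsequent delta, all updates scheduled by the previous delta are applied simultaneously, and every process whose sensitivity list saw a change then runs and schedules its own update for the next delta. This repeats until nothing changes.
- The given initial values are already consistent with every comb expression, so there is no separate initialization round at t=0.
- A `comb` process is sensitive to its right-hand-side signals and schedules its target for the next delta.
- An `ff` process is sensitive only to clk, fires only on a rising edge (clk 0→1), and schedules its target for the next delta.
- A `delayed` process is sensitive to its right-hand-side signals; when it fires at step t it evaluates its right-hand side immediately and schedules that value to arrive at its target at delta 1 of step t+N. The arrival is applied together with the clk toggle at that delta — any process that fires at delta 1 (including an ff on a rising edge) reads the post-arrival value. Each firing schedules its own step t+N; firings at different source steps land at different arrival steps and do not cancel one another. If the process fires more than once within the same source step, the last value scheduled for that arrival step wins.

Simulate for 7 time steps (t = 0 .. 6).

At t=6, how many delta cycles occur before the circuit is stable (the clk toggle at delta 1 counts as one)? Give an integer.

2

t0.Δ0 s8=0 s1=0 s2=1 s0=0 clk=0 s7=1 s6=0 s3=0 s9=1 s4=0 s5=1
t0.Δ1 s8=0 s1=0 s2=1 s0=0 clk=1 s7=1 s6=0 s3=0 s9=1 s4=0 s5=1
t0.Δ2 s8=0 s1=0 s2=1 s0=0 clk=1 s7=1 s6=1 s3=0 s9=1 s4=0 s5=1
t0.Δ3 s8=0 s1=0 s2=1 s0=0 clk=1 s7=1 s6=1 s3=0 s9=1 s4=1 s5=1
t0.Δ4 s8=0 s1=0 s2=1 s0=1 clk=1 s7=1 s6=1 s3=0 s9=1 s4=1 s5=1
t1.Δ0 s8=0 s1=0 s2=1 s0=1 clk=1 s7=1 s6=1 s3=0 s9=1 s4=1 s5=1
t1.Δ1 s8=0 s1=0 s2=1 s0=1 clk=0 s7=1 s6=1 s3=0 s9=1 s4=1 s5=1
t2.Δ0 s8=0 s1=0 s2=1 s0=1 clk=0 s7=1 s6=1 s3=0 s9=1 s4=1 s5=1
t2.Δ1 s8=0 s1=0 s2=0 s0=1 clk=1 s7=1 s6=1 s3=0 s9=1 s4=1 s5=1
t3.Δ0 s8=0 s1=0 s2=0 s0=1 clk=1 s7=1 s6=1 s3=0 s9=1 s4=1 s5=1
t3.Δ1 s8=0 s1=0 s2=0 s0=1 clk=0 s7=1 s6=1 s3=0 s9=1 s4=1 s5=1
t4.Δ0 s8=0 s1=0 s2=0 s0=1 clk=0 s7=1 s6=1 s3=0 s9=1 s4=1 s5=1
t4.Δ1 s8=0 s1=0 s2=0 s0=1 clk=1 s7=1 s6=1 s3=0 s9=1 s4=1 s5=0
t5.Δ0 s8=0 s1=0 s2=0 s0=1 clk=1 s7=1 s6=1 s3=0 s9=1 s4=1 s5=0
t5.Δ1 s8=1 s1=0 s2=0 s0=1 clk=0 s7=1 s6=1 s3=0 s9=1 s4=1 s5=0
t5.Δ2 s8=1 s1=1 s2=0 s0=1 clk=0 s7=1 s6=1 s3=0 s9=1 s4=1 s5=0
t5.Δ3 s8=1 s1=1 s2=0 s0=1 clk=0 s7=1 s6=1 s3=0 s9=1 s4=0 s5=0
t6.Δ0 s8=1 s1=1 s2=0 s0=1 clk=0 s7=1 s6=1 s3=0 s9=1 s4=0 s5=0
t6.Δ1 s8=1 s1=1 s2=0 s0=1 clk=1 s7=1 s6=1 s3=0 s9=1 s4=0 s5=0
t6.Δ2 s8=1 s1=1 s2=0 s0=1 clk=1 s7=1 s6=1 s3=0 s9=0 s4=0 s5=0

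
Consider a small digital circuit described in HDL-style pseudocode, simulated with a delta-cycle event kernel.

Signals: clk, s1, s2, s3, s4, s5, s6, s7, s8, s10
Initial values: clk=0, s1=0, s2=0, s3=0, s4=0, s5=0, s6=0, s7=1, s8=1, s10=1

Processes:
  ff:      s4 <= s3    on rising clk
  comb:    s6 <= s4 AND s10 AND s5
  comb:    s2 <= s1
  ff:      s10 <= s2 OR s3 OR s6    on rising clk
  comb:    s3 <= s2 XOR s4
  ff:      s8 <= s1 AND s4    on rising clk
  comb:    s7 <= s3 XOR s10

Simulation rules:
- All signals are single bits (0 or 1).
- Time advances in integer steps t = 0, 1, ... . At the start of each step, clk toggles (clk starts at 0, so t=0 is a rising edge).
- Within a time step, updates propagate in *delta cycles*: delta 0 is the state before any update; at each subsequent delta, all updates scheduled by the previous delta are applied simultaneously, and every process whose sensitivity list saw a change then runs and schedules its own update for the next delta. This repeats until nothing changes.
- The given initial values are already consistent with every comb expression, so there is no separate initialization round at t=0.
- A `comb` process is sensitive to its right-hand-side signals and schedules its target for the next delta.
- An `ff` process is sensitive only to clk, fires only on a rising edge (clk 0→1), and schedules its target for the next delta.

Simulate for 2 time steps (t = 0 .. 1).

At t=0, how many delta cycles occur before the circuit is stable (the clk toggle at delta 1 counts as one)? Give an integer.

3

[bits: clk,s1,s6,s8,s5,s2,s10,s4,s7,s3]
t=0: Δ0=0001001010 Δ1=1001001010 Δ2=1000000010 Δ3=1000000000 | 3Δ
t=1: Δ0=1000000000 Δ1=0000000000 | 1Δ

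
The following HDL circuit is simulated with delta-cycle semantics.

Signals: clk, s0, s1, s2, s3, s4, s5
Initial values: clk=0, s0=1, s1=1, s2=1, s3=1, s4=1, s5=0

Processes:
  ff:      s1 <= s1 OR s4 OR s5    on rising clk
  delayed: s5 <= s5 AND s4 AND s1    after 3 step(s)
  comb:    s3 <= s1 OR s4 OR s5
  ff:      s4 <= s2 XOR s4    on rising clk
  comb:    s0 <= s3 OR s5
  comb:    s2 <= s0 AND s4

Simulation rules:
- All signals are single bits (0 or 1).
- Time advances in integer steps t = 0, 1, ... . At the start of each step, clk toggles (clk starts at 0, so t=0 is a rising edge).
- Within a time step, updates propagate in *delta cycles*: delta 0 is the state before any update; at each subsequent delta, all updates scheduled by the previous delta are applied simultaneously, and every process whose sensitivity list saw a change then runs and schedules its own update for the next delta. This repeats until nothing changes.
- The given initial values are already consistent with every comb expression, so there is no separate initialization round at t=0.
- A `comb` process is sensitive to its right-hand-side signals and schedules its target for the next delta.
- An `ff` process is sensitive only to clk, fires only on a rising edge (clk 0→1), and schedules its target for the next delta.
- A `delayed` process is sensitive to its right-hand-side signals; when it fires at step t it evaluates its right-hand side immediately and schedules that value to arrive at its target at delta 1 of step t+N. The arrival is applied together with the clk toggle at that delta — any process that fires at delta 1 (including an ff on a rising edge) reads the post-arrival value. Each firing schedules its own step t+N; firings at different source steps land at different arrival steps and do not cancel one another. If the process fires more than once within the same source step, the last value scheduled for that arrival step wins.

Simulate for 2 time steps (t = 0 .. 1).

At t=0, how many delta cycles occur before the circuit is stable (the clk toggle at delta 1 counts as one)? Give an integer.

[bits: s3,s2,s0,s1,s4,clk,s5]
t=0: Δ0=1111100 Δ1=1111110 Δ2=1111010 Δ3=1011010 | 3Δ
t=1: Δ0=1011010 Δ1=1011000 | 1Δ

3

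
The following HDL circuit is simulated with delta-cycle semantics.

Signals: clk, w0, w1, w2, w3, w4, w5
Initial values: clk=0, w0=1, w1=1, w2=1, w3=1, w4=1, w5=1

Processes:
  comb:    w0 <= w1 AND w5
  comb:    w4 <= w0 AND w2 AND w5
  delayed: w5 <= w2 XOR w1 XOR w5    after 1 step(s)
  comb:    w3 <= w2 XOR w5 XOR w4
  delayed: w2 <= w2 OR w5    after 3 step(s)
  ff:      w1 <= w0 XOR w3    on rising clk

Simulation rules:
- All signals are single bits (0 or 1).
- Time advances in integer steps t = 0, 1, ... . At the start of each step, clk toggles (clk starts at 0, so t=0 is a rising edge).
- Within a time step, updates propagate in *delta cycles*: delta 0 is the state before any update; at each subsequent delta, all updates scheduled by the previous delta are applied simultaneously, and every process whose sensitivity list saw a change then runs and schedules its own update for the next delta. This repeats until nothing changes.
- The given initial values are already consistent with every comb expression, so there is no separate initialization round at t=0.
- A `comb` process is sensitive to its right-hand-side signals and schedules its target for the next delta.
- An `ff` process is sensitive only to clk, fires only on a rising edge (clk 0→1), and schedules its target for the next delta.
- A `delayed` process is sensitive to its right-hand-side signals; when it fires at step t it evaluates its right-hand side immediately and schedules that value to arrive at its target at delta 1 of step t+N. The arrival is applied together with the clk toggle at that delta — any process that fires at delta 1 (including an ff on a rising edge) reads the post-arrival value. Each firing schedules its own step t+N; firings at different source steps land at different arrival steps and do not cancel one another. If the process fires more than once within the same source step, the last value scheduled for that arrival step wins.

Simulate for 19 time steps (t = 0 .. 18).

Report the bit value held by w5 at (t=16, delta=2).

t0.Δ0 w5=1 w1=1 w3=1 clk=0 w0=1 w4=1 w2=1
t0.Δ1 w5=1 w1=1 w3=1 clk=1 w0=1 w4=1 w2=1
t0.Δ2 w5=1 w1=0 w3=1 clk=1 w0=1 w4=1 w2=1
t0.Δ3 w5=1 w1=0 w3=1 clk=1 w0=0 w4=1 w2=1
t0.Δ4 w5=1 w1=0 w3=1 clk=1 w0=0 w4=0 w2=1
t0.Δ5 w5=1 w1=0 w3=0 clk=1 w0=0 w4=0 w2=1
t1.Δ0 w5=1 w1=0 w3=0 clk=1 w0=0 w4=0 w2=1
t1.Δ1 w5=0 w1=0 w3=0 clk=0 w0=0 w4=0 w2=1
t1.Δ2 w5=0 w1=0 w3=1 clk=0 w0=0 w4=0 w2=1
t2.Δ0 w5=0 w1=0 w3=1 clk=0 w0=0 w4=0 w2=1
t2.Δ1 w5=1 w1=0 w3=1 clk=1 w0=0 w4=0 w2=1
t2.Δ2 w5=1 w1=1 w3=0 clk=1 w0=0 w4=0 w2=1
t2.Δ3 w5=1 w1=1 w3=0 clk=1 w0=1 w4=0 w2=1
t2.Δ4 w5=1 w1=1 w3=0 clk=1 w0=1 w4=1 w2=1
t2.Δ5 w5=1 w1=1 w3=1 clk=1 w0=1 w4=1 w2=1
t3.Δ0 w5=1 w1=1 w3=1 clk=1 w0=1 w4=1 w2=1
t3.Δ1 w5=1 w1=1 w3=1 clk=0 w0=1 w4=1 w2=1
t4.Δ0 w5=1 w1=1 w3=1 clk=0 w0=1 w4=1 w2=1
t4.Δ1 w5=1 w1=1 w3=1 clk=1 w0=1 w4=1 w2=1
t4.Δ2 w5=1 w1=0 w3=1 clk=1 w0=1 w4=1 w2=1
t4.Δ3 w5=1 w1=0 w3=1 clk=1 w0=0 w4=1 w2=1
t4.Δ4 w5=1 w1=0 w3=1 clk=1 w0=0 w4=0 w2=1
t4.Δ5 w5=1 w1=0 w3=0 clk=1 w0=0 w4=0 w2=1
t5.Δ0 w5=1 w1=0 w3=0 clk=1 w0=0 w4=0 w2=1
t5.Δ1 w5=0 w1=0 w3=0 clk=0 w0=0 w4=0 w2=1
t5.Δ2 w5=0 w1=0 w3=1 clk=0 w0=0 w4=0 w2=1
t6.Δ0 w5=0 w1=0 w3=1 clk=0 w0=0 w4=0 w2=1
t6.Δ1 w5=1 w1=0 w3=1 clk=1 w0=0 w4=0 w2=1
t6.Δ2 w5=1 w1=1 w3=0 clk=1 w0=0 w4=0 w2=1
t6.Δ3 w5=1 w1=1 w3=0 clk=1 w0=1 w4=0 w2=1
t6.Δ4 w5=1 w1=1 w3=0 clk=1 w0=1 w4=1 w2=1
t6.Δ5 w5=1 w1=1 w3=1 clk=1 w0=1 w4=1 w2=1
t7.Δ0 w5=1 w1=1 w3=1 clk=1 w0=1 w4=1 w2=1
t7.Δ1 w5=1 w1=1 w3=1 clk=0 w0=1 w4=1 w2=1
t8.Δ0 w5=1 w1=1 w3=1 clk=0 w0=1 w4=1 w2=1
t8.Δ1 w5=1 w1=1 w3=1 clk=1 w0=1 w4=1 w2=1
t8.Δ2 w5=1 w1=0 w3=1 clk=1 w0=1 w4=1 w2=1
t8.Δ3 w5=1 w1=0 w3=1 clk=1 w0=0 w4=1 w2=1
t8.Δ4 w5=1 w1=0 w3=1 clk=1 w0=0 w4=0 w2=1
t8.Δ5 w5=1 w1=0 w3=0 clk=1 w0=0 w4=0 w2=1
t9.Δ0 w5=1 w1=0 w3=0 clk=1 w0=0 w4=0 w2=1
t9.Δ1 w5=0 w1=0 w3=0 clk=0 w0=0 w4=0 w2=1
t9.Δ2 w5=0 w1=0 w3=1 clk=0 w0=0 w4=0 w2=1
t10.Δ0 w5=0 w1=0 w3=1 clk=0 w0=0 w4=0 w2=1
t10.Δ1 w5=1 w1=0 w3=1 clk=1 w0=0 w4=0 w2=1
t10.Δ2 w5=1 w1=1 w3=0 clk=1 w0=0 w4=0 w2=1
t10.Δ3 w5=1 w1=1 w3=0 clk=1 w0=1 w4=0 w2=1
t10.Δ4 w5=1 w1=1 w3=0 clk=1 w0=1 w4=1 w2=1
t10.Δ5 w5=1 w1=1 w3=1 clk=1 w0=1 w4=1 w2=1
t11.Δ0 w5=1 w1=1 w3=1 clk=1 w0=1 w4=1 w2=1
t11.Δ1 w5=1 w1=1 w3=1 clk=0 w0=1 w4=1 w2=1
t12.Δ0 w5=1 w1=1 w3=1 clk=0 w0=1 w4=1 w2=1
t12.Δ1 w5=1 w1=1 w3=1 clk=1 w0=1 w4=1 w2=1
t12.Δ2 w5=1 w1=0 w3=1 clk=1 w0=1 w4=1 w2=1
t12.Δ3 w5=1 w1=0 w3=1 clk=1 w0=0 w4=1 w2=1
t12.Δ4 w5=1 w1=0 w3=1 clk=1 w0=0 w4=0 w2=1
t12.Δ5 w5=1 w1=0 w3=0 clk=1 w0=0 w4=0 w2=1
t13.Δ0 w5=1 w1=0 w3=0 clk=1 w0=0 w4=0 w2=1
t13.Δ1 w5=0 w1=0 w3=0 clk=0 w0=0 w4=0 w2=1
t13.Δ2 w5=0 w1=0 w3=1 clk=0 w0=0 w4=0 w2=1
t14.Δ0 w5=0 w1=0 w3=1 clk=0 w0=0 w4=0 w2=1
t14.Δ1 w5=1 w1=0 w3=1 clk=1 w0=0 w4=0 w2=1
t14.Δ2 w5=1 w1=1 w3=0 clk=1 w0=0 w4=0 w2=1
t14.Δ3 w5=1 w1=1 w3=0 clk=1 w0=1 w4=0 w2=1
t14.Δ4 w5=1 w1=1 w3=0 clk=1 w0=1 w4=1 w2=1
t14.Δ5 w5=1 w1=1 w3=1 clk=1 w0=1 w4=1 w2=1
t15.Δ0 w5=1 w1=1 w3=1 clk=1 w0=1 w4=1 w2=1
t15.Δ1 w5=1 w1=1 w3=1 clk=0 w0=1 w4=1 w2=1
t16.Δ0 w5=1 w1=1 w3=1 clk=0 w0=1 w4=1 w2=1
t16.Δ1 w5=1 w1=1 w3=1 clk=1 w0=1 w4=1 w2=1
t16.Δ2 w5=1 w1=0 w3=1 clk=1 w0=1 w4=1 w2=1
t16.Δ3 w5=1 w1=0 w3=1 clk=1 w0=0 w4=1 w2=1
t16.Δ4 w5=1 w1=0 w3=1 clk=1 w0=0 w4=0 w2=1
t16.Δ5 w5=1 w1=0 w3=0 clk=1 w0=0 w4=0 w2=1
t17.Δ0 w5=1 w1=0 w3=0 clk=1 w0=0 w4=0 w2=1
t17.Δ1 w5=0 w1=0 w3=0 clk=0 w0=0 w4=0 w2=1
t17.Δ2 w5=0 w1=0 w3=1 clk=0 w0=0 w4=0 w2=1
t18.Δ0 w5=0 w1=0 w3=1 clk=0 w0=0 w4=0 w2=1
t18.Δ1 w5=1 w1=0 w3=1 clk=1 w0=0 w4=0 w2=1
t18.Δ2 w5=1 w1=1 w3=0 clk=1 w0=0 w4=0 w2=1
t18.Δ3 w5=1 w1=1 w3=0 clk=1 w0=1 w4=0 w2=1
t18.Δ4 w5=1 w1=1 w3=0 clk=1 w0=1 w4=1 w2=1
t18.Δ5 w5=1 w1=1 w3=1 clk=1 w0=1 w4=1 w2=1

1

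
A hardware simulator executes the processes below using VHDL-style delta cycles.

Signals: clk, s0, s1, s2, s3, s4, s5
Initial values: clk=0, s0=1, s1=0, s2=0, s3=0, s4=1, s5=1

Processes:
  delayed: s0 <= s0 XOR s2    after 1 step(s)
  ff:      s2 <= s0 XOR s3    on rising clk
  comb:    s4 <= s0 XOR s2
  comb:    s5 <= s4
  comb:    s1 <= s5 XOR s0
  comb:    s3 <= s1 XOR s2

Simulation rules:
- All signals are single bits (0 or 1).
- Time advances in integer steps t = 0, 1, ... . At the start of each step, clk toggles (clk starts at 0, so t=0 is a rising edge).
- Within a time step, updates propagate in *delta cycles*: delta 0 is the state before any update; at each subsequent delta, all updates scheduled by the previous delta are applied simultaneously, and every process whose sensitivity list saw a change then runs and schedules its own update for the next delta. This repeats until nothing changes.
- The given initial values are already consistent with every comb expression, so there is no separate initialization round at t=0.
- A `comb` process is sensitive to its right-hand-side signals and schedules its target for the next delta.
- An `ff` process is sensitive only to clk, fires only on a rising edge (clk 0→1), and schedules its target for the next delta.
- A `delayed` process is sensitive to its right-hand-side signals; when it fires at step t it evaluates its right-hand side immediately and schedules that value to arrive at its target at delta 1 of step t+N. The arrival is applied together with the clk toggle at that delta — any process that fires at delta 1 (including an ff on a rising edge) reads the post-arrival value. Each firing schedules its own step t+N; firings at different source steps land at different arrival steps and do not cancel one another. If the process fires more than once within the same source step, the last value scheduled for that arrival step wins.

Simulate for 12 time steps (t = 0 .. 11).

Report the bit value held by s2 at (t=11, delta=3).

t0.Δ0 s1=0 s3=0 s0=1 clk=0 s5=1 s4=1 s2=0
t0.Δ1 s1=0 s3=0 s0=1 clk=1 s5=1 s4=1 s2=0
t0.Δ2 s1=0 s3=0 s0=1 clk=1 s5=1 s4=1 s2=1
t0.Δ3 s1=0 s3=1 s0=1 clk=1 s5=1 s4=0 s2=1
t0.Δ4 s1=0 s3=1 s0=1 clk=1 s5=0 s4=0 s2=1
t0.Δ5 s1=1 s3=1 s0=1 clk=1 s5=0 s4=0 s2=1
t0.Δ6 s1=1 s3=0 s0=1 clk=1 s5=0 s4=0 s2=1
t1.Δ0 s1=1 s3=0 s0=1 clk=1 s5=0 s4=0 s2=1
t1.Δ1 s1=1 s3=0 s0=0 clk=0 s5=0 s4=0 s2=1
t1.Δ2 s1=0 s3=0 s0=0 clk=0 s5=0 s4=1 s2=1
t1.Δ3 s1=0 s3=1 s0=0 clk=0 s5=1 s4=1 s2=1
t1.Δ4 s1=1 s3=1 s0=0 clk=0 s5=1 s4=1 s2=1
t1.Δ5 s1=1 s3=0 s0=0 clk=0 s5=1 s4=1 s2=1
t2.Δ0 s1=1 s3=0 s0=0 clk=0 s5=1 s4=1 s2=1
t2.Δ1 s1=1 s3=0 s0=1 clk=1 s5=1 s4=1 s2=1
t2.Δ2 s1=0 s3=0 s0=1 clk=1 s5=1 s4=0 s2=1
t2.Δ3 s1=0 s3=1 s0=1 clk=1 s5=0 s4=0 s2=1
t2.Δ4 s1=1 s3=1 s0=1 clk=1 s5=0 s4=0 s2=1
t2.Δ5 s1=1 s3=0 s0=1 clk=1 s5=0 s4=0 s2=1
t3.Δ0 s1=1 s3=0 s0=1 clk=1 s5=0 s4=0 s2=1
t3.Δ1 s1=1 s3=0 s0=0 clk=0 s5=0 s4=0 s2=1
t3.Δ2 s1=0 s3=0 s0=0 clk=0 s5=0 s4=1 s2=1
t3.Δ3 s1=0 s3=1 s0=0 clk=0 s5=1 s4=1 s2=1
t3.Δ4 s1=1 s3=1 s0=0 clk=0 s5=1 s4=1 s2=1
t3.Δ5 s1=1 s3=0 s0=0 clk=0 s5=1 s4=1 s2=1
t4.Δ0 s1=1 s3=0 s0=0 clk=0 s5=1 s4=1 s2=1
t4.Δ1 s1=1 s3=0 s0=1 clk=1 s5=1 s4=1 s2=1
t4.Δ2 s1=0 s3=0 s0=1 clk=1 s5=1 s4=0 s2=1
t4.Δ3 s1=0 s3=1 s0=1 clk=1 s5=0 s4=0 s2=1
t4.Δ4 s1=1 s3=1 s0=1 clk=1 s5=0 s4=0 s2=1
t4.Δ5 s1=1 s3=0 s0=1 clk=1 s5=0 s4=0 s2=1
t5.Δ0 s1=1 s3=0 s0=1 clk=1 s5=0 s4=0 s2=1
t5.Δ1 s1=1 s3=0 s0=0 clk=0 s5=0 s4=0 s2=1
t5.Δ2 s1=0 s3=0 s0=0 clk=0 s5=0 s4=1 s2=1
t5.Δ3 s1=0 s3=1 s0=0 clk=0 s5=1 s4=1 s2=1
t5.Δ4 s1=1 s3=1 s0=0 clk=0 s5=1 s4=1 s2=1
t5.Δ5 s1=1 s3=0 s0=0 clk=0 s5=1 s4=1 s2=1
t6.Δ0 s1=1 s3=0 s0=0 clk=0 s5=1 s4=1 s2=1
t6.Δ1 s1=1 s3=0 s0=1 clk=1 s5=1 s4=1 s2=1
t6.Δ2 s1=0 s3=0 s0=1 clk=1 s5=1 s4=0 s2=1
t6.Δ3 s1=0 s3=1 s0=1 clk=1 s5=0 s4=0 s2=1
t6.Δ4 s1=1 s3=1 s0=1 clk=1 s5=0 s4=0 s2=1
t6.Δ5 s1=1 s3=0 s0=1 clk=1 s5=0 s4=0 s2=1
t7.Δ0 s1=1 s3=0 s0=1 clk=1 s5=0 s4=0 s2=1
t7.Δ1 s1=1 s3=0 s0=0 clk=0 s5=0 s4=0 s2=1
t7.Δ2 s1=0 s3=0 s0=0 clk=0 s5=0 s4=1 s2=1
t7.Δ3 s1=0 s3=1 s0=0 clk=0 s5=1 s4=1 s2=1
t7.Δ4 s1=1 s3=1 s0=0 clk=0 s5=1 s4=1 s2=1
t7.Δ5 s1=1 s3=0 s0=0 clk=0 s5=1 s4=1 s2=1
t8.Δ0 s1=1 s3=0 s0=0 clk=0 s5=1 s4=1 s2=1
t8.Δ1 s1=1 s3=0 s0=1 clk=1 s5=1 s4=1 s2=1
t8.Δ2 s1=0 s3=0 s0=1 clk=1 s5=1 s4=0 s2=1
t8.Δ3 s1=0 s3=1 s0=1 clk=1 s5=0 s4=0 s2=1
t8.Δ4 s1=1 s3=1 s0=1 clk=1 s5=0 s4=0 s2=1
t8.Δ5 s1=1 s3=0 s0=1 clk=1 s5=0 s4=0 s2=1
t9.Δ0 s1=1 s3=0 s0=1 clk=1 s5=0 s4=0 s2=1
t9.Δ1 s1=1 s3=0 s0=0 clk=0 s5=0 s4=0 s2=1
t9.Δ2 s1=0 s3=0 s0=0 clk=0 s5=0 s4=1 s2=1
t9.Δ3 s1=0 s3=1 s0=0 clk=0 s5=1 s4=1 s2=1
t9.Δ4 s1=1 s3=1 s0=0 clk=0 s5=1 s4=1 s2=1
t9.Δ5 s1=1 s3=0 s0=0 clk=0 s5=1 s4=1 s2=1
t10.Δ0 s1=1 s3=0 s0=0 clk=0 s5=1 s4=1 s2=1
t10.Δ1 s1=1 s3=0 s0=1 clk=1 s5=1 s4=1 s2=1
t10.Δ2 s1=0 s3=0 s0=1 clk=1 s5=1 s4=0 s2=1
t10.Δ3 s1=0 s3=1 s0=1 clk=1 s5=0 s4=0 s2=1
t10.Δ4 s1=1 s3=1 s0=1 clk=1 s5=0 s4=0 s2=1
t10.Δ5 s1=1 s3=0 s0=1 clk=1 s5=0 s4=0 s2=1
t11.Δ0 s1=1 s3=0 s0=1 clk=1 s5=0 s4=0 s2=1
t11.Δ1 s1=1 s3=0 s0=0 clk=0 s5=0 s4=0 s2=1
t11.Δ2 s1=0 s3=0 s0=0 clk=0 s5=0 s4=1 s2=1
t11.Δ3 s1=0 s3=1 s0=0 clk=0 s5=1 s4=1 s2=1
t11.Δ4 s1=1 s3=1 s0=0 clk=0 s5=1 s4=1 s2=1
t11.Δ5 s1=1 s3=0 s0=0 clk=0 s5=1 s4=1 s2=1

1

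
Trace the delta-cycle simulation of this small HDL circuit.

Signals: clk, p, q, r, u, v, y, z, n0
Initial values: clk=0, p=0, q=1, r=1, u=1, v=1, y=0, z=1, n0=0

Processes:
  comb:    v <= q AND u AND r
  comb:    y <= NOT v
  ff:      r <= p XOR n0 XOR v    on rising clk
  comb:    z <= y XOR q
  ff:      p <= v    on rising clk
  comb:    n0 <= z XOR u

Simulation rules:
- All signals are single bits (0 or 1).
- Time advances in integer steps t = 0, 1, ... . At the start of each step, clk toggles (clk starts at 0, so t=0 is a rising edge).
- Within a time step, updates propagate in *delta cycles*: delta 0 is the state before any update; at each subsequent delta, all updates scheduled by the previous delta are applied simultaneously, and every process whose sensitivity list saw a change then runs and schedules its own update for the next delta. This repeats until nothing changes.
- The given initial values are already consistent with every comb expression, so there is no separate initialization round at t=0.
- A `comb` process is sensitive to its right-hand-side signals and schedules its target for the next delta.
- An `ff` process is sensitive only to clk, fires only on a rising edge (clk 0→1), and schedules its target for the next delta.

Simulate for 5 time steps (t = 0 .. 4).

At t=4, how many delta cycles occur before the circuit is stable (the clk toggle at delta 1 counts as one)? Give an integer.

2

t0.Δ0 u=1 p=0 q=1 clk=0 z=1 y=0 r=1 v=1 n0=0
t0.Δ1 u=1 p=0 q=1 clk=1 z=1 y=0 r=1 v=1 n0=0
t0.Δ2 u=1 p=1 q=1 clk=1 z=1 y=0 r=1 v=1 n0=0
t1.Δ0 u=1 p=1 q=1 clk=1 z=1 y=0 r=1 v=1 n0=0
t1.Δ1 u=1 p=1 q=1 clk=0 z=1 y=0 r=1 v=1 n0=0
t2.Δ0 u=1 p=1 q=1 clk=0 z=1 y=0 r=1 v=1 n0=0
t2.Δ1 u=1 p=1 q=1 clk=1 z=1 y=0 r=1 v=1 n0=0
t2.Δ2 u=1 p=1 q=1 clk=1 z=1 y=0 r=0 v=1 n0=0
t2.Δ3 u=1 p=1 q=1 clk=1 z=1 y=0 r=0 v=0 n0=0
t2.Δ4 u=1 p=1 q=1 clk=1 z=1 y=1 r=0 v=0 n0=0
t2.Δ5 u=1 p=1 q=1 clk=1 z=0 y=1 r=0 v=0 n0=0
t2.Δ6 u=1 p=1 q=1 clk=1 z=0 y=1 r=0 v=0 n0=1
t3.Δ0 u=1 p=1 q=1 clk=1 z=0 y=1 r=0 v=0 n0=1
t3.Δ1 u=1 p=1 q=1 clk=0 z=0 y=1 r=0 v=0 n0=1
t4.Δ0 u=1 p=1 q=1 clk=0 z=0 y=1 r=0 v=0 n0=1
t4.Δ1 u=1 p=1 q=1 clk=1 z=0 y=1 r=0 v=0 n0=1
t4.Δ2 u=1 p=0 q=1 clk=1 z=0 y=1 r=0 v=0 n0=1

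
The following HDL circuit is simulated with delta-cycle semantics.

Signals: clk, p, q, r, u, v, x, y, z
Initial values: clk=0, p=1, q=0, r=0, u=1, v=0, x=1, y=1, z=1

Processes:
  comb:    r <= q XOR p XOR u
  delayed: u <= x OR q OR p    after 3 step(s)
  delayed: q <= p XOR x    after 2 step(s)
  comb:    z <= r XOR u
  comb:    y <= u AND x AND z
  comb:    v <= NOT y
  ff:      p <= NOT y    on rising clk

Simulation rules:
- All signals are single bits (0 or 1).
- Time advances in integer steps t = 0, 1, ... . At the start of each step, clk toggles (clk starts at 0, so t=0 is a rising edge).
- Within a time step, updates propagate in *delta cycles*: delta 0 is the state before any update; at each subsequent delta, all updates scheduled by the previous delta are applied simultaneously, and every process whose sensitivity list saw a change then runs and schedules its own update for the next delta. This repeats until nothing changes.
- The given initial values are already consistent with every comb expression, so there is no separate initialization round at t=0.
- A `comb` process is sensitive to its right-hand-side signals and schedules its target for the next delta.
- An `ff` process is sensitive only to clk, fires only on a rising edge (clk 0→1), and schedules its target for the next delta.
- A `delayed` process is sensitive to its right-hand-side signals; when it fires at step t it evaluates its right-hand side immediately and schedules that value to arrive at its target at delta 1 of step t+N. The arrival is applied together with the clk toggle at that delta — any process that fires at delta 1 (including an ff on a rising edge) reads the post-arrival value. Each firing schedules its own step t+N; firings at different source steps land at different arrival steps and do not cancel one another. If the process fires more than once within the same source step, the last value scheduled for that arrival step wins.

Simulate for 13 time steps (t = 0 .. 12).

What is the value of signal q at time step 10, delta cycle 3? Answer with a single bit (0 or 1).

0

t=0 Δ0: z=1 clk=0 u=1 y=1 v=0 r=0 p=1 q=0 x=1
  Δ1: clk:0→1
  Δ2: p:1→0
  Δ3: r:0→1
  Δ4: z:1→0
  Δ5: y:1→0
  Δ6: v:0→1
  (6Δ to stable)
t=1 Δ0: z=0 clk=1 u=1 y=0 v=1 r=1 p=0 q=0 x=1
  Δ1: clk:1→0
  (1Δ to stable)
t=2 Δ0: z=0 clk=0 u=1 y=0 v=1 r=1 p=0 q=0 x=1
  Δ1: clk:0→1, q:0→1
  Δ2: r:1→0, p:0→1
  Δ3: z:0→1, r:0→1
  Δ4: z:1→0, y:0→1
  Δ5: y:1→0, v:1→0
  Δ6: v:0→1
  (6Δ to stable)
t=3 Δ0: z=0 clk=1 u=1 y=0 v=1 r=1 p=1 q=1 x=1
  Δ1: clk:1→0
  (1Δ to stable)
t=4 Δ0: z=0 clk=0 u=1 y=0 v=1 r=1 p=1 q=1 x=1
  Δ1: clk:0→1, q:1→0
  Δ2: r:1→0
  Δ3: z:0→1
  Δ4: y:0→1
  Δ5: v:1→0
  (5Δ to stable)
t=5 Δ0: z=1 clk=1 u=1 y=1 v=0 r=0 p=1 q=0 x=1
  Δ1: clk:1→0
  (1Δ to stable)
t=6 Δ0: z=1 clk=0 u=1 y=1 v=0 r=0 p=1 q=0 x=1
  Δ1: clk:0→1
  Δ2: p:1→0
  Δ3: r:0→1
  Δ4: z:1→0
  Δ5: y:1→0
  Δ6: v:0→1
  (6Δ to stable)
t=7 Δ0: z=0 clk=1 u=1 y=0 v=1 r=1 p=0 q=0 x=1
  Δ1: clk:1→0
  (1Δ to stable)
t=8 Δ0: z=0 clk=0 u=1 y=0 v=1 r=1 p=0 q=0 x=1
  Δ1: clk:0→1, q:0→1
  Δ2: r:1→0, p:0→1
  Δ3: z:0→1, r:0→1
  Δ4: z:1→0, y:0→1
  Δ5: y:1→0, v:1→0
  Δ6: v:0→1
  (6Δ to stable)
t=9 Δ0: z=0 clk=1 u=1 y=0 v=1 r=1 p=1 q=1 x=1
  Δ1: clk:1→0
  (1Δ to stable)
t=10 Δ0: z=0 clk=0 u=1 y=0 v=1 r=1 p=1 q=1 x=1
  Δ1: clk:0→1, q:1→0
  Δ2: r:1→0
  Δ3: z:0→1
  Δ4: y:0→1
  Δ5: v:1→0
  (5Δ to stable)
t=11 Δ0: z=1 clk=1 u=1 y=1 v=0 r=0 p=1 q=0 x=1
  Δ1: clk:1→0
  (1Δ to stable)
t=12 Δ0: z=1 clk=0 u=1 y=1 v=0 r=0 p=1 q=0 x=1
  Δ1: clk:0→1
  Δ2: p:1→0
  Δ3: r:0→1
  Δ4: z:1→0
  Δ5: y:1→0
  Δ6: v:0→1
  (6Δ to stable)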